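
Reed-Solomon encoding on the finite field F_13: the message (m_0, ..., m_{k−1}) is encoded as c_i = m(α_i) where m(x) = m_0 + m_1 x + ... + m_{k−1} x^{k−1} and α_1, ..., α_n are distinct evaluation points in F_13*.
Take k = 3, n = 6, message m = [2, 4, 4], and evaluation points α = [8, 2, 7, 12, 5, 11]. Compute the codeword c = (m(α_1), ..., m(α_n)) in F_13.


c = [4, 0, 5, 2, 5, 10]

Message polynomial: m(x) = 2 + 4·x + 4·x^2 (mod 13).
For each evaluation point α_i, compute m(α_i) mod 13:
  α_1 = 8: Horner steps 4 → 10 → 4, so m(8) = 4.
  α_2 = 2: Horner steps 4 → 12 → 0, so m(2) = 0.
  α_3 = 7: Horner steps 4 → 6 → 5, so m(7) = 5.
  α_4 = 12: Horner steps 4 → 0 → 2, so m(12) = 2.
  α_5 = 5: Horner steps 4 → 11 → 5, so m(5) = 5.
  α_6 = 11: Horner steps 4 → 9 → 10, so m(11) = 10.
Codeword c = [4, 0, 5, 2, 5, 10] ∈ F_13^6.


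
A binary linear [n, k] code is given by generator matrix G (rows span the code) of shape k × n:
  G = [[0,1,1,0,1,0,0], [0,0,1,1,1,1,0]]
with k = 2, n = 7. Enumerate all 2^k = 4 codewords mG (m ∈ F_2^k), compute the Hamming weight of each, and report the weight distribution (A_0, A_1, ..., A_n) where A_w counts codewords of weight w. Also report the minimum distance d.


Weight distribution: A_0 = 1, A_3 = 2, A_4 = 1. Minimum distance d = 3.

Enumerate all 2^2 = 4 messages m ∈ F_2^2.
For each, compute codeword c = mG in F_2^7, then tally its weight.
  m = 00 → c = 0000000, weight = 0.
  m = 10 → c = 0110100, weight = 3.
  m = 01 → c = 0011110, weight = 4.
  m = 11 → c = 0101010, weight = 3.
Tally weights:
  weight 0: 1 codewords.
  weight 3: 2 codewords.
  weight 4: 1 codewords.
Minimum distance d = smallest w > 0 with A_w > 0 = 3.
Sanity: Σ A_w = 4 = 2^2 = 4 ✓.


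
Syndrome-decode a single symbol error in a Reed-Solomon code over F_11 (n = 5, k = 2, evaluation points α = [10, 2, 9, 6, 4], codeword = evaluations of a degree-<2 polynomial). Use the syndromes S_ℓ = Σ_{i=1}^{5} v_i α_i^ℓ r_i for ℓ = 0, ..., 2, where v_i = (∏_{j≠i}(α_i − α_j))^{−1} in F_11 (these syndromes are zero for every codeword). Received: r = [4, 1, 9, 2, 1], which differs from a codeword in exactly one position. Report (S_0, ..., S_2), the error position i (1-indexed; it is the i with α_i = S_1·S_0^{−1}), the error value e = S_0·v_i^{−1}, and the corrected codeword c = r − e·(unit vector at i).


S = (7, 3, 6), error at position 2, error magnitude e = 1, c = [4, 0, 9, 2, 1].

Step 1: column multipliers v_i = (∏_{j≠i}(α_i − α_j))^{−1} mod 11.
  i = 1 (α = 10): (10−2)(10−9)(10−6)(10−4) = 8·1·4·6 = 192 ≡ 5, so v_1 = 5^{−1} = 9 (mod 11).
  i = 2 (α = 2): (2−10)(2−9)(2−6)(2−4) = (−8)·(−7)·(−4)·(−2) = 448 ≡ 8, so v_2 = 8^{−1} = 7 (mod 11).
  i = 3 (α = 9): (9−10)(9−2)(9−6)(9−4) = (−1)·7·3·5 = −105 ≡ 5, so v_3 = 5^{−1} = 9 (mod 11).
  i = 4 (α = 6): (6−10)(6−2)(6−9)(6−4) = (−4)·4·(−3)·2 = 96 ≡ 8, so v_4 = 8^{−1} = 7 (mod 11).
  i = 5 (α = 4): (4−10)(4−2)(4−9)(4−6) = (−6)·2·(−5)·(−2) = −120 ≡ 1, so v_5 = 1^{−1} = 1 (mod 11).
  v = [9, 7, 9, 7, 1].
Step 2: syndromes of r = [4, 1, 9, 2, 1] (all sums mod 11).
  S_0 = Σ v_i r_i = 9·4 + 7·1 + 9·9 + 7·2 + 1·1 = 139 ≡ 7.
  S_1 = Σ v_i α_i r_i = 9·10·4 + 7·2·1 + 9·9·9 + 7·6·2 + 1·4·1 = 1191 ≡ 3.
  α_i^2 mod 11 = [1, 4, 4, 3, 5].
  S_2 = Σ v_i α_i^2 r_i = 9·1·4 + 7·4·1 + 9·4·9 + 7·3·2 + 1·5·1 = 435 ≡ 6.
  S = (7, 3, 6) ≠ 0, so r is not a codeword (an error is present).
Step 3: locate the error. For a single error e at position i, S_ℓ = v_i·e·α_i^ℓ, so α_err = S_1/S_0.
  S_0^{−1} = 7^{−1} = 8 (mod 11), so α_err = 3·8 = 24 ≡ 2 = α_2. Error position i = 2.
  Consistency check: S_2/S_1 = 6·4 = 24 ≡ 2 = α_err ✓ (single-error assumption holds).
Step 4: error magnitude e = S_0/v_2 = S_0·∏_{j≠2}(α_2 − α_j) = 7·8 = 56 ≡ 1 (mod 11).
Step 5: correct position 2: c_2 = r_2 − e = 1 − 1 ≡ 0 (mod 11). Hence c = [4, 0, 9, 2, 1].
  Check: interpolating c through the α_i gives m(x) = 10 + 6·x (degree < 2) with m(α_i) = c_i for every i, so c is indeed a codeword.


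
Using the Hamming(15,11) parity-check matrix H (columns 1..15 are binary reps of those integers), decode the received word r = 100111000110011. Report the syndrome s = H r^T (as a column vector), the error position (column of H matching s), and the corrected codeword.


s = (0, 1, 1, 0)^T, error position = 6, corrected codeword c = 100110000110011

Compute s = H r^T mod 2 one row at a time:
  s_1 = 0 + 0 + 1 + 1 + 0 + 0 + 1 + 1 = 4 ≡ 0 (mod 2).
  s_2 = 1 + 1 + 1 + 0 + 0 + 0 + 1 + 1 = 5 ≡ 1 (mod 2).
  s_3 = 0 + 0 + 1 + 0 + 1 + 1 + 1 + 1 = 5 ≡ 1 (mod 2).
  s_4 = 1 + 0 + 1 + 0 + 0 + 1 + 0 + 1 = 4 ≡ 0 (mod 2).
s = (0, 1, 1, 0)^T — this equals column 6 of H (binary 0110), so error is at position 6.
Correct: flip bit 6 of r = 100111000110011 to get c = 100110000110011.


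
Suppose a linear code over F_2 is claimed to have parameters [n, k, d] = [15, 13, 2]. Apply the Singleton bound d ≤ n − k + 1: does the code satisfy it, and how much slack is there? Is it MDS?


Singleton RHS = n − k + 1 = 3, slack = 1, bound satisfied, not MDS.

Singleton bound: d ≤ n − k + 1.
Here n = 15, k = 13, so n − k + 1 = 3.
Given d = 2, check d ≤ 3: YES.
Slack = (n − k + 1) − d = 1.
The code is NOT MDS (slack = 1 > 0).
Description: the claimed parameters are [15, 13, 2]_2; such a code would be non-MDS.


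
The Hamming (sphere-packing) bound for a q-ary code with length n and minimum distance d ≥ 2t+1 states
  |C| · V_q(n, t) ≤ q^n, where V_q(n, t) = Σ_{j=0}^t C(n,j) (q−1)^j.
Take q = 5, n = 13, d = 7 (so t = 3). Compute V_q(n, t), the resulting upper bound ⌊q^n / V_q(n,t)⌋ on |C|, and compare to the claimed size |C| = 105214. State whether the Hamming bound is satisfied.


V_q(n, t) = 19605, q^n = 1220703125, Hamming bound = 62264, |C| = 105214 > bound (violated).

Step 1: Compute V_q(n, t) = Σ_{j=0}^3 C(n, j) (q−1)^j.
  j = 0: C(13,0)·(4)^0 = 1·1 = 1.
  j = 1: C(13,1)·(4)^1 = 13·4 = 52.
  j = 2: C(13,2)·(4)^2 = 78·16 = 1248.
  j = 3: C(13,3)·(4)^3 = 286·64 = 18304.
  V_q(n, t) = 1 + 52 + 1248 + 18304 = 19605.
Step 2: q^n = 5^13 = 1220703125.
Step 3: Hamming bound ⌊q^n / V_q(n,t)⌋ = ⌊1220703125/19605⌋ = 62264.
Step 4: Compare |C| = 105214 to 62264: violated.
The claimed |C| lies above the Hamming bound, so no 5-ary code of length 13 with d ≥ 7 can have 105214 codewords.


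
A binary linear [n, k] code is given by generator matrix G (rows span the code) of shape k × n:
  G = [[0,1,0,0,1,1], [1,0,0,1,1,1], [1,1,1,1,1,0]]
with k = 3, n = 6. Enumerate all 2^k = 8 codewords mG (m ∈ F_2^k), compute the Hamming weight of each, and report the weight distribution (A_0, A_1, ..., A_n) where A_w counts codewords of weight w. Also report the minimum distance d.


Weight distribution: A_0 = 1, A_2 = 1, A_3 = 3, A_4 = 2, A_5 = 1. Minimum distance d = 2.

Enumerate all 2^3 = 8 messages m ∈ F_2^3.
For each, compute codeword c = mG in F_2^6, then tally its weight.
  m = 000 → c = 000000, weight = 0.
  m = 100 → c = 010011, weight = 3.
  m = 010 → c = 100111, weight = 4.
  m = 110 → c = 110100, weight = 3.
  m = 001 → c = 111110, weight = 5.
  m = 101 → c = 101101, weight = 4.
  m = 011 → c = 011001, weight = 3.
  m = 111 → c = 001010, weight = 2.
Tally weights:
  weight 0: 1 codewords.
  weight 2: 1 codewords.
  weight 3: 3 codewords.
  weight 4: 2 codewords.
  weight 5: 1 codewords.
Minimum distance d = smallest w > 0 with A_w > 0 = 2.
Sanity: Σ A_w = 8 = 2^3 = 8 ✓.


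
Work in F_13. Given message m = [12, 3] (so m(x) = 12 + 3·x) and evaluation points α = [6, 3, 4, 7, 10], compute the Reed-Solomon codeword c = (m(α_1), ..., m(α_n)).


c = [4, 8, 11, 7, 3]

Message polynomial: m(x) = 12 + 3·x (mod 13).
For each evaluation point α_i, compute m(α_i) mod 13:
  α_1 = 6: Horner steps 3 → 4, so m(6) = 4.
  α_2 = 3: Horner steps 3 → 8, so m(3) = 8.
  α_3 = 4: Horner steps 3 → 11, so m(4) = 11.
  α_4 = 7: Horner steps 3 → 7, so m(7) = 7.
  α_5 = 10: Horner steps 3 → 3, so m(10) = 3.
Codeword c = [4, 8, 11, 7, 3] ∈ F_13^5.


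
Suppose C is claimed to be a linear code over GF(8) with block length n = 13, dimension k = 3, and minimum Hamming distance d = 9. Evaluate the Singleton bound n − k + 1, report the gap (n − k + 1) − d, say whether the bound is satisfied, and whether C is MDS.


Singleton RHS = n − k + 1 = 11, slack = 2, bound satisfied, not MDS.

Singleton bound: d ≤ n − k + 1.
Here n = 13, k = 3, so n − k + 1 = 11.
Given d = 9, check d ≤ 11: YES.
Slack = (n − k + 1) − d = 2.
The code is NOT MDS (slack = 2 > 0).
Description: the claimed parameters are [13, 3, 9]_8; such a code would be non-MDS.


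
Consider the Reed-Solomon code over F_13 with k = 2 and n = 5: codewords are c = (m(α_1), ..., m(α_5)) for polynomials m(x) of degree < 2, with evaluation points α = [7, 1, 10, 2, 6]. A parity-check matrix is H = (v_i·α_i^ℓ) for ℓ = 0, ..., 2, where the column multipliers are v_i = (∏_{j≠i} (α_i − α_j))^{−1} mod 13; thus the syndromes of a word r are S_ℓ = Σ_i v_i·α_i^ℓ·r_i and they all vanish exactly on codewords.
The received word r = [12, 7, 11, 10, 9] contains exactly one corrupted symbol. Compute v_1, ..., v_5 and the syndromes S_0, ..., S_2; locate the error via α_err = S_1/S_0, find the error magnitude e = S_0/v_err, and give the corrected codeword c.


S = (7, 5, 11), error at position 3, error magnitude e = 3, c = [12, 7, 8, 10, 9].

Step 1: column multipliers v_i = (∏_{j≠i}(α_i − α_j))^{−1} mod 13.
  i = 1 (α = 7): (7−1)(7−10)(7−2)(7−6) = 6·(−3)·5·1 = −90 ≡ 1, so v_1 = 1^{−1} = 1 (mod 13).
  i = 2 (α = 1): (1−7)(1−10)(1−2)(1−6) = (−6)·(−9)·(−1)·(−5) = 270 ≡ 10, so v_2 = 10^{−1} = 4 (mod 13).
  i = 3 (α = 10): (10−7)(10−1)(10−2)(10−6) = 3·9·8·4 = 864 ≡ 6, so v_3 = 6^{−1} = 11 (mod 13).
  i = 4 (α = 2): (2−7)(2−1)(2−10)(2−6) = (−5)·1·(−8)·(−4) = −160 ≡ 9, so v_4 = 9^{−1} = 3 (mod 13).
  i = 5 (α = 6): (6−7)(6−1)(6−10)(6−2) = (−1)·5·(−4)·4 = 80 ≡ 2, so v_5 = 2^{−1} = 7 (mod 13).
  v = [1, 4, 11, 3, 7].
Step 2: syndromes of r = [12, 7, 11, 10, 9] (all sums mod 13).
  S_0 = Σ v_i r_i = 1·12 + 4·7 + 11·11 + 3·10 + 7·9 = 254 ≡ 7.
  S_1 = Σ v_i α_i r_i = 1·7·12 + 4·1·7 + 11·10·11 + 3·2·10 + 7·6·9 = 1760 ≡ 5.
  α_i^2 mod 13 = [10, 1, 9, 4, 10].
  S_2 = Σ v_i α_i^2 r_i = 1·10·12 + 4·1·7 + 11·9·11 + 3·4·10 + 7·10·9 = 1987 ≡ 11.
  S = (7, 5, 11) ≠ 0, so r is not a codeword (an error is present).
Step 3: locate the error. For a single error e at position i, S_ℓ = v_i·e·α_i^ℓ, so α_err = S_1/S_0.
  S_0^{−1} = 7^{−1} = 2 (mod 13), so α_err = 5·2 = 10 ≡ 10 = α_3. Error position i = 3.
  Consistency check: S_2/S_1 = 11·8 = 88 ≡ 10 = α_err ✓ (single-error assumption holds).
Step 4: error magnitude e = S_0/v_3 = S_0·∏_{j≠3}(α_3 − α_j) = 7·6 = 42 ≡ 3 (mod 13).
Step 5: correct position 3: c_3 = r_3 − e = 11 − 3 ≡ 8 (mod 13). Hence c = [12, 7, 8, 10, 9].
  Check: interpolating c through the α_i gives m(x) = 4 + 3·x (degree < 2) with m(α_i) = c_i for every i, so c is indeed a codeword.


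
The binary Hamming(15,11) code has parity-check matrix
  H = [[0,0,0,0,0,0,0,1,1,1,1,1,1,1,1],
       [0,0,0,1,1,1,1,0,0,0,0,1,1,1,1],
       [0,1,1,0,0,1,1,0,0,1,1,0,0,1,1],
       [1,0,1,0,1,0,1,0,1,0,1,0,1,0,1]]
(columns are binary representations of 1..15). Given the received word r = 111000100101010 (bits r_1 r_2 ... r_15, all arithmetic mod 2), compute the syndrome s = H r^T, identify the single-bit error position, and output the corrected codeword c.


s = (1, 1, 1, 1)^T, error position = 15, corrected codeword c = 111000100101011

Compute s = H r^T mod 2 one row at a time:
  s_1 = 0 + 0 + 1 + 0 + 1 + 0 + 1 + 0 = 3 ≡ 1 (mod 2).
  s_2 = 0 + 0 + 0 + 1 + 1 + 0 + 1 + 0 = 3 ≡ 1 (mod 2).
  s_3 = 1 + 1 + 0 + 1 + 1 + 0 + 1 + 0 = 5 ≡ 1 (mod 2).
  s_4 = 1 + 1 + 0 + 1 + 0 + 0 + 0 + 0 = 3 ≡ 1 (mod 2).
s = (1, 1, 1, 1)^T — this equals column 15 of H (binary 1111), so error is at position 15.
Correct: flip bit 15 of r = 111000100101010 to get c = 111000100101011.


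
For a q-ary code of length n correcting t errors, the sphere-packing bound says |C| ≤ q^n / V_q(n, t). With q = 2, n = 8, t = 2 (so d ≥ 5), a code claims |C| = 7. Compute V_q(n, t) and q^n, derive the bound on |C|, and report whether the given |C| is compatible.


V_q(n, t) = 37, q^n = 256, Hamming bound = 6, |C| = 7 > bound (violated).

Step 1: Compute V_q(n, t) = Σ_{j=0}^2 C(n, j) (q−1)^j.
  j = 0: C(8,0)·(1)^0 = 1·1 = 1.
  j = 1: C(8,1)·(1)^1 = 8·1 = 8.
  j = 2: C(8,2)·(1)^2 = 28·1 = 28.
  V_q(n, t) = 1 + 8 + 28 = 37.
Step 2: q^n = 2^8 = 256.
Step 3: Hamming bound ⌊q^n / V_q(n,t)⌋ = ⌊256/37⌋ = 6.
Step 4: Compare |C| = 7 to 6: violated.
The claimed |C| lies above the Hamming bound, so no 2-ary code of length 8 with d ≥ 5 can have 7 codewords.


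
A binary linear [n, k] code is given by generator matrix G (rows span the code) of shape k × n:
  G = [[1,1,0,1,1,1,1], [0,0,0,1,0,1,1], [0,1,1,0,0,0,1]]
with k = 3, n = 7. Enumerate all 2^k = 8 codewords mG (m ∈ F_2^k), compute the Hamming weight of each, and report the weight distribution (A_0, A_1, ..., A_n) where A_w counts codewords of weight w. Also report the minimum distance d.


Weight distribution: A_0 = 1, A_3 = 3, A_4 = 2, A_5 = 1, A_6 = 1. Minimum distance d = 3.

Enumerate all 2^3 = 8 messages m ∈ F_2^3.
For each, compute codeword c = mG in F_2^7, then tally its weight.
  m = 000 → c = 0000000, weight = 0.
  m = 100 → c = 1101111, weight = 6.
  m = 010 → c = 0001011, weight = 3.
  m = 110 → c = 1100100, weight = 3.
  m = 001 → c = 0110001, weight = 3.
  m = 101 → c = 1011110, weight = 5.
  m = 011 → c = 0111010, weight = 4.
  m = 111 → c = 1010101, weight = 4.
Tally weights:
  weight 0: 1 codewords.
  weight 3: 3 codewords.
  weight 4: 2 codewords.
  weight 5: 1 codewords.
  weight 6: 1 codewords.
Minimum distance d = smallest w > 0 with A_w > 0 = 3.
Sanity: Σ A_w = 8 = 2^3 = 8 ✓.


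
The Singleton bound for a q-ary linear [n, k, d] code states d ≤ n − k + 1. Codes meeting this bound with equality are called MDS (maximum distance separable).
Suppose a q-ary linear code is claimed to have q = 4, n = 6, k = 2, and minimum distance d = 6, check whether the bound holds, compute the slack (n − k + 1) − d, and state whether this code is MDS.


Singleton RHS = n − k + 1 = 5, slack = -1, bound violated (no such code; not MDS).

Singleton bound: d ≤ n − k + 1.
Here n = 6, k = 2, so n − k + 1 = 5.
Given d = 6, check d ≤ 5: NO.
Slack = (n − k + 1) − d = -1.
The slack is negative: d = 6 exceeds n − k + 1 = 5 by 1, so the Singleton bound is violated and no linear [6, 2, 6]_4 code can exist. In particular it is not MDS (MDS requires d = n − k + 1 exactly).
Description: the claimed parameters are [6, 2, 6]_4; such a code would be impossible (violates the Singleton bound).


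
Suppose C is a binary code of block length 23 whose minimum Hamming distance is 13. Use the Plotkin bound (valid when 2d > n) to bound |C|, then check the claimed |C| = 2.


Plotkin bound M ≤ 8; given |C| = 2 ≤ bound (satisfied).

Check applicability: 2d = 26, n = 23.
2d − n = 3 > 0, so Plotkin applies.
Compute d/(2d−n) = 13/3 ≈ 4.3333.
⌊d/(2d−n)⌋ = 4.
Plotkin bound: M ≤ 2·4 = 8.
Given |C| = 2, check: satisfied.
This |C| is below the Plotkin bound.


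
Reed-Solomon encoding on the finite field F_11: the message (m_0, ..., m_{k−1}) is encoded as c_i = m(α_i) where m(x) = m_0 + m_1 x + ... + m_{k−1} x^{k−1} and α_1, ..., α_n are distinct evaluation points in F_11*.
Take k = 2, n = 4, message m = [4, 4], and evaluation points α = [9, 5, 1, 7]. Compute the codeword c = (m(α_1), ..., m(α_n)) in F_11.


c = [7, 2, 8, 10]

Message polynomial: m(x) = 4 + 4·x (mod 11).
For each evaluation point α_i, compute m(α_i) mod 11:
  α_1 = 9: Horner steps 4 → 7, so m(9) = 7.
  α_2 = 5: Horner steps 4 → 2, so m(5) = 2.
  α_3 = 1: Horner steps 4 → 8, so m(1) = 8.
  α_4 = 7: Horner steps 4 → 10, so m(7) = 10.
Codeword c = [7, 2, 8, 10] ∈ F_11^4.


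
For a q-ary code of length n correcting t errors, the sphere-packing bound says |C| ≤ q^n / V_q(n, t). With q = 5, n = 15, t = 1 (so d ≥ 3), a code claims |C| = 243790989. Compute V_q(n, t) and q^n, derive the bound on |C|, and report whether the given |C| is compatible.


V_q(n, t) = 61, q^n = 30517578125, Hamming bound = 500288165, |C| = 243790989 ≤ bound (satisfied).

Step 1: Compute V_q(n, t) = Σ_{j=0}^1 C(n, j) (q−1)^j.
  j = 0: C(15,0)·(4)^0 = 1·1 = 1.
  j = 1: C(15,1)·(4)^1 = 15·4 = 60.
  V_q(n, t) = 1 + 60 = 61.
Step 2: q^n = 5^15 = 30517578125.
Step 3: Hamming bound ⌊q^n / V_q(n,t)⌋ = ⌊30517578125/61⌋ = 500288165.
Step 4: Compare |C| = 243790989 to 500288165: satisfied.
The claimed |C| lies below the Hamming bound.


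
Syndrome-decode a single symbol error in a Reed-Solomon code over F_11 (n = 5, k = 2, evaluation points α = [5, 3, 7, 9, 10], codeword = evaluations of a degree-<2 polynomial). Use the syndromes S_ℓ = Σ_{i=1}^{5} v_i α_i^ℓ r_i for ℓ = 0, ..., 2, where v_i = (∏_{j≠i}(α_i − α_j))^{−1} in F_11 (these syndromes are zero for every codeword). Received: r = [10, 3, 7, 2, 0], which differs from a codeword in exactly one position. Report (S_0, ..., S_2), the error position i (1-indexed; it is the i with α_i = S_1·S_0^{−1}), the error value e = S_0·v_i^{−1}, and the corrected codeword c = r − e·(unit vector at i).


S = (3, 10, 4), error at position 3, error magnitude e = 1, c = [10, 3, 6, 2, 0].

Step 1: column multipliers v_i = (∏_{j≠i}(α_i − α_j))^{−1} mod 11.
  i = 1 (α = 5): (5−3)(5−7)(5−9)(5−10) = 2·(−2)·(−4)·(−5) = −80 ≡ 8, so v_1 = 8^{−1} = 7 (mod 11).
  i = 2 (α = 3): (3−5)(3−7)(3−9)(3−10) = (−2)·(−4)·(−6)·(−7) = 336 ≡ 6, so v_2 = 6^{−1} = 2 (mod 11).
  i = 3 (α = 7): (7−5)(7−3)(7−9)(7−10) = 2·4·(−2)·(−3) = 48 ≡ 4, so v_3 = 4^{−1} = 3 (mod 11).
  i = 4 (α = 9): (9−5)(9−3)(9−7)(9−10) = 4·6·2·(−1) = −48 ≡ 7, so v_4 = 7^{−1} = 8 (mod 11).
  i = 5 (α = 10): (10−5)(10−3)(10−7)(10−9) = 5·7·3·1 = 105 ≡ 6, so v_5 = 6^{−1} = 2 (mod 11).
  v = [7, 2, 3, 8, 2].
Step 2: syndromes of r = [10, 3, 7, 2, 0] (all sums mod 11).
  S_0 = Σ v_i r_i = 7·10 + 2·3 + 3·7 + 8·2 + 2·0 = 113 ≡ 3.
  S_1 = Σ v_i α_i r_i = 7·5·10 + 2·3·3 + 3·7·7 + 8·9·2 + 2·10·0 = 659 ≡ 10.
  α_i^2 mod 11 = [3, 9, 5, 4, 1].
  S_2 = Σ v_i α_i^2 r_i = 7·3·10 + 2·9·3 + 3·5·7 + 8·4·2 + 2·1·0 = 433 ≡ 4.
  S = (3, 10, 4) ≠ 0, so r is not a codeword (an error is present).
Step 3: locate the error. For a single error e at position i, S_ℓ = v_i·e·α_i^ℓ, so α_err = S_1/S_0.
  S_0^{−1} = 3^{−1} = 4 (mod 11), so α_err = 10·4 = 40 ≡ 7 = α_3. Error position i = 3.
  Consistency check: S_2/S_1 = 4·10 = 40 ≡ 7 = α_err ✓ (single-error assumption holds).
Step 4: error magnitude e = S_0/v_3 = S_0·∏_{j≠3}(α_3 − α_j) = 3·4 = 12 ≡ 1 (mod 11).
Step 5: correct position 3: c_3 = r_3 − e = 7 − 1 ≡ 6 (mod 11). Hence c = [10, 3, 6, 2, 0].
  Check: interpolating c through the α_i gives m(x) = 9 + 9·x (degree < 2) with m(α_i) = c_i for every i, so c is indeed a codeword.


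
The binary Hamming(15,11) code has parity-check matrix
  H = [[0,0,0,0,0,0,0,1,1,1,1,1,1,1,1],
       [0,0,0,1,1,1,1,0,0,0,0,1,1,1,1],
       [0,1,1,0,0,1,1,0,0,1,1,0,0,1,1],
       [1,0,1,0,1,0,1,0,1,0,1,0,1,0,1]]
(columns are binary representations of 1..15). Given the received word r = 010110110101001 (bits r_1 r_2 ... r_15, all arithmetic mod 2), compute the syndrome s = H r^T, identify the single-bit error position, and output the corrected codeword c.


s = (0, 1, 0, 1)^T, error position = 5, corrected codeword c = 010100110101001

Compute s = H r^T mod 2 one row at a time:
  s_1 = 1 + 0 + 1 + 0 + 1 + 0 + 0 + 1 = 4 ≡ 0 (mod 2).
  s_2 = 1 + 1 + 0 + 1 + 1 + 0 + 0 + 1 = 5 ≡ 1 (mod 2).
  s_3 = 1 + 0 + 0 + 1 + 1 + 0 + 0 + 1 = 4 ≡ 0 (mod 2).
  s_4 = 0 + 0 + 1 + 1 + 0 + 0 + 0 + 1 = 3 ≡ 1 (mod 2).
s = (0, 1, 0, 1)^T — this equals column 5 of H (binary 0101), so error is at position 5.
Correct: flip bit 5 of r = 010110110101001 to get c = 010100110101001.


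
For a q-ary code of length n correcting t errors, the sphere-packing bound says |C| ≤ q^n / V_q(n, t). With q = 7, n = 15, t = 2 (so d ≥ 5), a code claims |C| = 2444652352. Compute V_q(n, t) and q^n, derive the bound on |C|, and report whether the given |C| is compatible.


V_q(n, t) = 3871, q^n = 4747561509943, Hamming bound = 1226443169, |C| = 2444652352 > bound (violated).

Step 1: Compute V_q(n, t) = Σ_{j=0}^2 C(n, j) (q−1)^j.
  j = 0: C(15,0)·(6)^0 = 1·1 = 1.
  j = 1: C(15,1)·(6)^1 = 15·6 = 90.
  j = 2: C(15,2)·(6)^2 = 105·36 = 3780.
  V_q(n, t) = 1 + 90 + 3780 = 3871.
Step 2: q^n = 7^15 = 4747561509943.
Step 3: Hamming bound ⌊q^n / V_q(n,t)⌋ = ⌊4747561509943/3871⌋ = 1226443169.
Step 4: Compare |C| = 2444652352 to 1226443169: violated.
The claimed |C| lies above the Hamming bound, so no 7-ary code of length 15 with d ≥ 5 can have 2444652352 codewords.


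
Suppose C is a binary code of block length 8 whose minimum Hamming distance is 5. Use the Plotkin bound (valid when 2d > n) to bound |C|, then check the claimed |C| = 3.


Plotkin bound M ≤ 4; given |C| = 3 ≤ bound (satisfied).

Check applicability: 2d = 10, n = 8.
2d − n = 2 > 0, so Plotkin applies.
Compute d/(2d−n) = 5/2 ≈ 2.5000.
⌊d/(2d−n)⌋ = 2.
Plotkin bound: M ≤ 2·2 = 4.
Given |C| = 3, check: satisfied.
This |C| is below the Plotkin bound.


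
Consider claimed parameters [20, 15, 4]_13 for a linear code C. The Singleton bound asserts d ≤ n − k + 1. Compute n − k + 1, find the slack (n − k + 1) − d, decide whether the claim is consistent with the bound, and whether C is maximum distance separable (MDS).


Singleton RHS = n − k + 1 = 6, slack = 2, bound satisfied, not MDS.

Singleton bound: d ≤ n − k + 1.
Here n = 20, k = 15, so n − k + 1 = 6.
Given d = 4, check d ≤ 6: YES.
Slack = (n − k + 1) − d = 2.
The code is NOT MDS (slack = 2 > 0).
Description: the claimed parameters are [20, 15, 4]_13; such a code would be non-MDS.


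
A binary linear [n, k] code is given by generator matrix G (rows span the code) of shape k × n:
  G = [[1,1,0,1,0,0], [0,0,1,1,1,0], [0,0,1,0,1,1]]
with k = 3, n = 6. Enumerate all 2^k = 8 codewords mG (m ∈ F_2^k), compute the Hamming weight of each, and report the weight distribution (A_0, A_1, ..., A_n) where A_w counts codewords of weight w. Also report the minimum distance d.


Weight distribution: A_0 = 1, A_2 = 1, A_3 = 4, A_4 = 1, A_6 = 1. Minimum distance d = 2.

Enumerate all 2^3 = 8 messages m ∈ F_2^3.
For each, compute codeword c = mG in F_2^6, then tally its weight.
  m = 000 → c = 000000, weight = 0.
  m = 100 → c = 110100, weight = 3.
  m = 010 → c = 001110, weight = 3.
  m = 110 → c = 111010, weight = 4.
  m = 001 → c = 001011, weight = 3.
  m = 101 → c = 111111, weight = 6.
  m = 011 → c = 000101, weight = 2.
  m = 111 → c = 110001, weight = 3.
Tally weights:
  weight 0: 1 codewords.
  weight 2: 1 codewords.
  weight 3: 4 codewords.
  weight 4: 1 codewords.
  weight 6: 1 codewords.
Minimum distance d = smallest w > 0 with A_w > 0 = 2.
Sanity: Σ A_w = 8 = 2^3 = 8 ✓.


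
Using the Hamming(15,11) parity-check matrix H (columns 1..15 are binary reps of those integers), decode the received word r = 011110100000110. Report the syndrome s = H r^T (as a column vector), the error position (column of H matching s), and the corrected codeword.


s = (0, 1, 0, 0)^T, error position = 4, corrected codeword c = 011010100000110

Compute s = H r^T mod 2 one row at a time:
  s_1 = 0 + 0 + 0 + 0 + 0 + 1 + 1 + 0 = 2 ≡ 0 (mod 2).
  s_2 = 1 + 1 + 0 + 1 + 0 + 1 + 1 + 0 = 5 ≡ 1 (mod 2).
  s_3 = 1 + 1 + 0 + 1 + 0 + 0 + 1 + 0 = 4 ≡ 0 (mod 2).
  s_4 = 0 + 1 + 1 + 1 + 0 + 0 + 1 + 0 = 4 ≡ 0 (mod 2).
s = (0, 1, 0, 0)^T — this equals column 4 of H (binary 0100), so error is at position 4.
Correct: flip bit 4 of r = 011110100000110 to get c = 011010100000110.


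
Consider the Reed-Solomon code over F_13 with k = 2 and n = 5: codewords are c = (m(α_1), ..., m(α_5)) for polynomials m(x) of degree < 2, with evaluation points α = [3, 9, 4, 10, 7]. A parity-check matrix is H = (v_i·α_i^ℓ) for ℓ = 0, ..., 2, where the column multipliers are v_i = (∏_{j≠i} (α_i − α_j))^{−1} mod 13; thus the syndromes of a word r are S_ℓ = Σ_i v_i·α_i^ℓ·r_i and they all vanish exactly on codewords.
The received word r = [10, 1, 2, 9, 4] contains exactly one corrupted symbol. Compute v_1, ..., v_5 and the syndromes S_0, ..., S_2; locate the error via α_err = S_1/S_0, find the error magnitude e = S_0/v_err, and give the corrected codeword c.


S = (9, 12, 3), error at position 4, error magnitude e = 3, c = [10, 1, 2, 6, 4].

Step 1: column multipliers v_i = (∏_{j≠i}(α_i − α_j))^{−1} mod 13.
  i = 1 (α = 3): (3−9)(3−4)(3−10)(3−7) = (−6)·(−1)·(−7)·(−4) = 168 ≡ 12, so v_1 = 12^{−1} = 12 (mod 13).
  i = 2 (α = 9): (9−3)(9−4)(9−10)(9−7) = 6·5·(−1)·2 = −60 ≡ 5, so v_2 = 5^{−1} = 8 (mod 13).
  i = 3 (α = 4): (4−3)(4−9)(4−10)(4−7) = 1·(−5)·(−6)·(−3) = −90 ≡ 1, so v_3 = 1^{−1} = 1 (mod 13).
  i = 4 (α = 10): (10−3)(10−9)(10−4)(10−7) = 7·1·6·3 = 126 ≡ 9, so v_4 = 9^{−1} = 3 (mod 13).
  i = 5 (α = 7): (7−3)(7−9)(7−4)(7−10) = 4·(−2)·3·(−3) = 72 ≡ 7, so v_5 = 7^{−1} = 2 (mod 13).
  v = [12, 8, 1, 3, 2].
Step 2: syndromes of r = [10, 1, 2, 9, 4] (all sums mod 13).
  S_0 = Σ v_i r_i = 12·10 + 8·1 + 1·2 + 3·9 + 2·4 = 165 ≡ 9.
  S_1 = Σ v_i α_i r_i = 12·3·10 + 8·9·1 + 1·4·2 + 3·10·9 + 2·7·4 = 766 ≡ 12.
  α_i^2 mod 13 = [9, 3, 3, 9, 10].
  S_2 = Σ v_i α_i^2 r_i = 12·9·10 + 8·3·1 + 1·3·2 + 3·9·9 + 2·10·4 = 1433 ≡ 3.
  S = (9, 12, 3) ≠ 0, so r is not a codeword (an error is present).
Step 3: locate the error. For a single error e at position i, S_ℓ = v_i·e·α_i^ℓ, so α_err = S_1/S_0.
  S_0^{−1} = 9^{−1} = 3 (mod 13), so α_err = 12·3 = 36 ≡ 10 = α_4. Error position i = 4.
  Consistency check: S_2/S_1 = 3·12 = 36 ≡ 10 = α_err ✓ (single-error assumption holds).
Step 4: error magnitude e = S_0/v_4 = S_0·∏_{j≠4}(α_4 − α_j) = 9·9 = 81 ≡ 3 (mod 13).
Step 5: correct position 4: c_4 = r_4 − e = 9 − 3 ≡ 6 (mod 13). Hence c = [10, 1, 2, 6, 4].
  Check: interpolating c through the α_i gives m(x) = 8 + 5·x (degree < 2) with m(α_i) = c_i for every i, so c is indeed a codeword.


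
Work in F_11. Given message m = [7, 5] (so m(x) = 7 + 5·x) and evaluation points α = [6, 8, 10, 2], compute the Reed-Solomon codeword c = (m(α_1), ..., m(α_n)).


c = [4, 3, 2, 6]

Message polynomial: m(x) = 7 + 5·x (mod 11).
For each evaluation point α_i, compute m(α_i) mod 11:
  α_1 = 6: Horner steps 5 → 4, so m(6) = 4.
  α_2 = 8: Horner steps 5 → 3, so m(8) = 3.
  α_3 = 10: Horner steps 5 → 2, so m(10) = 2.
  α_4 = 2: Horner steps 5 → 6, so m(2) = 6.
Codeword c = [4, 3, 2, 6] ∈ F_11^4.


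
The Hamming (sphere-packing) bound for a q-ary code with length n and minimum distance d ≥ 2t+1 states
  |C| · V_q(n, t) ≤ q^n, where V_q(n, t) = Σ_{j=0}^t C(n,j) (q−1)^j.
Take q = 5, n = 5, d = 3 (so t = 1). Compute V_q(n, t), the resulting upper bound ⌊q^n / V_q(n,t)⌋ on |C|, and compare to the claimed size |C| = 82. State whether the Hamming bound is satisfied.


V_q(n, t) = 21, q^n = 3125, Hamming bound = 148, |C| = 82 ≤ bound (satisfied).

Step 1: Compute V_q(n, t) = Σ_{j=0}^1 C(n, j) (q−1)^j.
  j = 0: C(5,0)·(4)^0 = 1·1 = 1.
  j = 1: C(5,1)·(4)^1 = 5·4 = 20.
  V_q(n, t) = 1 + 20 = 21.
Step 2: q^n = 5^5 = 3125.
Step 3: Hamming bound ⌊q^n / V_q(n,t)⌋ = ⌊3125/21⌋ = 148.
Step 4: Compare |C| = 82 to 148: satisfied.
The claimed |C| lies below the Hamming bound.


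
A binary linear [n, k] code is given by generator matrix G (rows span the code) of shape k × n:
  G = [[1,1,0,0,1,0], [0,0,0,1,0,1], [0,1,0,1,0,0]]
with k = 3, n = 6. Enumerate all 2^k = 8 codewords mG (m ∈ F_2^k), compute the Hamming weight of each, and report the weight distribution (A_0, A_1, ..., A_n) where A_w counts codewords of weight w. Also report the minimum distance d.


Weight distribution: A_0 = 1, A_2 = 3, A_3 = 3, A_5 = 1. Minimum distance d = 2.

Enumerate all 2^3 = 8 messages m ∈ F_2^3.
For each, compute codeword c = mG in F_2^6, then tally its weight.
  m = 000 → c = 000000, weight = 0.
  m = 100 → c = 110010, weight = 3.
  m = 010 → c = 000101, weight = 2.
  m = 110 → c = 110111, weight = 5.
  m = 001 → c = 010100, weight = 2.
  m = 101 → c = 100110, weight = 3.
  m = 011 → c = 010001, weight = 2.
  m = 111 → c = 100011, weight = 3.
Tally weights:
  weight 0: 1 codewords.
  weight 2: 3 codewords.
  weight 3: 3 codewords.
  weight 5: 1 codewords.
Minimum distance d = smallest w > 0 with A_w > 0 = 2.
Sanity: Σ A_w = 8 = 2^3 = 8 ✓.


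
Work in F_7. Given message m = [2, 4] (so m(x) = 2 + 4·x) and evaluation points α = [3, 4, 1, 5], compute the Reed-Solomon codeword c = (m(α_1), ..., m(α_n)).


c = [0, 4, 6, 1]

Message polynomial: m(x) = 2 + 4·x (mod 7).
For each evaluation point α_i, compute m(α_i) mod 7:
  α_1 = 3: Horner steps 4 → 0, so m(3) = 0.
  α_2 = 4: Horner steps 4 → 4, so m(4) = 4.
  α_3 = 1: Horner steps 4 → 6, so m(1) = 6.
  α_4 = 5: Horner steps 4 → 1, so m(5) = 1.
Codeword c = [0, 4, 6, 1] ∈ F_7^4.


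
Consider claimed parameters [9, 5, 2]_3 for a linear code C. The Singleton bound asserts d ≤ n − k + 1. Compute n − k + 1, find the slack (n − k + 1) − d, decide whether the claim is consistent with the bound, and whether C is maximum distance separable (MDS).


Singleton RHS = n − k + 1 = 5, slack = 3, bound satisfied, not MDS.

Singleton bound: d ≤ n − k + 1.
Here n = 9, k = 5, so n − k + 1 = 5.
Given d = 2, check d ≤ 5: YES.
Slack = (n − k + 1) − d = 3.
The code is NOT MDS (slack = 3 > 0).
Description: the claimed parameters are [9, 5, 2]_3; such a code would be non-MDS.


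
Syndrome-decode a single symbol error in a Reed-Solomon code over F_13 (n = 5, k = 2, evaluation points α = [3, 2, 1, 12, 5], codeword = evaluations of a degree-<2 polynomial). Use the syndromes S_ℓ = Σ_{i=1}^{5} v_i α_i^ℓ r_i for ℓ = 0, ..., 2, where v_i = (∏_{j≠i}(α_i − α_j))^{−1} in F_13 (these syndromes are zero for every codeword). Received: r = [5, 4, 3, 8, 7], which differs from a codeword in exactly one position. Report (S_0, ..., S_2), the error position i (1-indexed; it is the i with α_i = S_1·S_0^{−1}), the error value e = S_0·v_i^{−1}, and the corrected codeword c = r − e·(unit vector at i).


S = (7, 6, 7), error at position 4, error magnitude e = 7, c = [5, 4, 3, 1, 7].

Step 1: column multipliers v_i = (∏_{j≠i}(α_i − α_j))^{−1} mod 13.
  i = 1 (α = 3): (3−2)(3−1)(3−12)(3−5) = 1·2·(−9)·(−2) = 36 ≡ 10, so v_1 = 10^{−1} = 4 (mod 13).
  i = 2 (α = 2): (2−3)(2−1)(2−12)(2−5) = (−1)·1·(−10)·(−3) = −30 ≡ 9, so v_2 = 9^{−1} = 3 (mod 13).
  i = 3 (α = 1): (1−3)(1−2)(1−12)(1−5) = (−2)·(−1)·(−11)·(−4) = 88 ≡ 10, so v_3 = 10^{−1} = 4 (mod 13).
  i = 4 (α = 12): (12−3)(12−2)(12−1)(12−5) = 9·10·11·7 = 6930 ≡ 1, so v_4 = 1^{−1} = 1 (mod 13).
  i = 5 (α = 5): (5−3)(5−2)(5−1)(5−12) = 2·3·4·(−7) = −168 ≡ 1, so v_5 = 1^{−1} = 1 (mod 13).
  v = [4, 3, 4, 1, 1].
Step 2: syndromes of r = [5, 4, 3, 8, 7] (all sums mod 13).
  S_0 = Σ v_i r_i = 4·5 + 3·4 + 4·3 + 1·8 + 1·7 = 59 ≡ 7.
  S_1 = Σ v_i α_i r_i = 4·3·5 + 3·2·4 + 4·1·3 + 1·12·8 + 1·5·7 = 227 ≡ 6.
  α_i^2 mod 13 = [9, 4, 1, 1, 12].
  S_2 = Σ v_i α_i^2 r_i = 4·9·5 + 3·4·4 + 4·1·3 + 1·1·8 + 1·12·7 = 332 ≡ 7.
  S = (7, 6, 7) ≠ 0, so r is not a codeword (an error is present).
Step 3: locate the error. For a single error e at position i, S_ℓ = v_i·e·α_i^ℓ, so α_err = S_1/S_0.
  S_0^{−1} = 7^{−1} = 2 (mod 13), so α_err = 6·2 = 12 ≡ 12 = α_4. Error position i = 4.
  Consistency check: S_2/S_1 = 7·11 = 77 ≡ 12 = α_err ✓ (single-error assumption holds).
Step 4: error magnitude e = S_0/v_4 = S_0·∏_{j≠4}(α_4 − α_j) = 7·1 = 7 ≡ 7 (mod 13).
Step 5: correct position 4: c_4 = r_4 − e = 8 − 7 ≡ 1 (mod 13). Hence c = [5, 4, 3, 1, 7].
  Check: interpolating c through the α_i gives m(x) = 2 + 1·x (degree < 2) with m(α_i) = c_i for every i, so c is indeed a codeword.


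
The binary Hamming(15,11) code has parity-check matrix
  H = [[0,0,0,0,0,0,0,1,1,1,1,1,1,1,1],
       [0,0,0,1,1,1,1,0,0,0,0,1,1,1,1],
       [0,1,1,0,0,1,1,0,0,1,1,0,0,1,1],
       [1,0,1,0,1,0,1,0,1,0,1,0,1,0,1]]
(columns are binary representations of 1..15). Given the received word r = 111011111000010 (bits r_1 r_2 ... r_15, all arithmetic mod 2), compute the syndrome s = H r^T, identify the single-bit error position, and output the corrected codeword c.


s = (1, 0, 1, 1)^T, error position = 11, corrected codeword c = 111011111010010

Compute s = H r^T mod 2 one row at a time:
  s_1 = 1 + 1 + 0 + 0 + 0 + 0 + 1 + 0 = 3 ≡ 1 (mod 2).
  s_2 = 0 + 1 + 1 + 1 + 0 + 0 + 1 + 0 = 4 ≡ 0 (mod 2).
  s_3 = 1 + 1 + 1 + 1 + 0 + 0 + 1 + 0 = 5 ≡ 1 (mod 2).
  s_4 = 1 + 1 + 1 + 1 + 1 + 0 + 0 + 0 = 5 ≡ 1 (mod 2).
s = (1, 0, 1, 1)^T — this equals column 11 of H (binary 1011), so error is at position 11.
Correct: flip bit 11 of r = 111011111000010 to get c = 111011111010010.


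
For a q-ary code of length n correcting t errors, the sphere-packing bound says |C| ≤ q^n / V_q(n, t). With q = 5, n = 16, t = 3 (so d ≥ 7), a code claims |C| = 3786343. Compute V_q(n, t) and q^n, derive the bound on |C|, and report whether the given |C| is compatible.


V_q(n, t) = 37825, q^n = 152587890625, Hamming bound = 4034048, |C| = 3786343 ≤ bound (satisfied).

Step 1: Compute V_q(n, t) = Σ_{j=0}^3 C(n, j) (q−1)^j.
  j = 0: C(16,0)·(4)^0 = 1·1 = 1.
  j = 1: C(16,1)·(4)^1 = 16·4 = 64.
  j = 2: C(16,2)·(4)^2 = 120·16 = 1920.
  j = 3: C(16,3)·(4)^3 = 560·64 = 35840.
  V_q(n, t) = 1 + 64 + 1920 + 35840 = 37825.
Step 2: q^n = 5^16 = 152587890625.
Step 3: Hamming bound ⌊q^n / V_q(n,t)⌋ = ⌊152587890625/37825⌋ = 4034048.
Step 4: Compare |C| = 3786343 to 4034048: satisfied.
The claimed |C| lies below the Hamming bound.


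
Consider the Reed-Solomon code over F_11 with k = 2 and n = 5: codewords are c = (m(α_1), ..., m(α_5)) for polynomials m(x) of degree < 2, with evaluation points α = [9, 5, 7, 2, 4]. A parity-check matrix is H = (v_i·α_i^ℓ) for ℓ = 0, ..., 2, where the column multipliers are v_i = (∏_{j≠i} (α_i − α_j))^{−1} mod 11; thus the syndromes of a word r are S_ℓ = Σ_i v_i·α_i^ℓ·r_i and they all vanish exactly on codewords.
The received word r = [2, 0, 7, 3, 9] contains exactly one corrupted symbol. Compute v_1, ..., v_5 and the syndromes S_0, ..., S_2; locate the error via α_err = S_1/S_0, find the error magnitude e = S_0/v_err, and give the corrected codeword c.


S = (5, 3, 4), error at position 2, error magnitude e = 10, c = [2, 1, 7, 3, 9].

Step 1: column multipliers v_i = (∏_{j≠i}(α_i − α_j))^{−1} mod 11.
  i = 1 (α = 9): (9−5)(9−7)(9−2)(9−4) = 4·2·7·5 = 280 ≡ 5, so v_1 = 5^{−1} = 9 (mod 11).
  i = 2 (α = 5): (5−9)(5−7)(5−2)(5−4) = (−4)·(−2)·3·1 = 24 ≡ 2, so v_2 = 2^{−1} = 6 (mod 11).
  i = 3 (α = 7): (7−9)(7−5)(7−2)(7−4) = (−2)·2·5·3 = −60 ≡ 6, so v_3 = 6^{−1} = 2 (mod 11).
  i = 4 (α = 2): (2−9)(2−5)(2−7)(2−4) = (−7)·(−3)·(−5)·(−2) = 210 ≡ 1, so v_4 = 1^{−1} = 1 (mod 11).
  i = 5 (α = 4): (4−9)(4−5)(4−7)(4−2) = (−5)·(−1)·(−3)·2 = −30 ≡ 3, so v_5 = 3^{−1} = 4 (mod 11).
  v = [9, 6, 2, 1, 4].
Step 2: syndromes of r = [2, 0, 7, 3, 9] (all sums mod 11).
  S_0 = Σ v_i r_i = 9·2 + 6·0 + 2·7 + 1·3 + 4·9 = 71 ≡ 5.
  S_1 = Σ v_i α_i r_i = 9·9·2 + 6·5·0 + 2·7·7 + 1·2·3 + 4·4·9 = 410 ≡ 3.
  α_i^2 mod 11 = [4, 3, 5, 4, 5].
  S_2 = Σ v_i α_i^2 r_i = 9·4·2 + 6·3·0 + 2·5·7 + 1·4·3 + 4·5·9 = 334 ≡ 4.
  S = (5, 3, 4) ≠ 0, so r is not a codeword (an error is present).
Step 3: locate the error. For a single error e at position i, S_ℓ = v_i·e·α_i^ℓ, so α_err = S_1/S_0.
  S_0^{−1} = 5^{−1} = 9 (mod 11), so α_err = 3·9 = 27 ≡ 5 = α_2. Error position i = 2.
  Consistency check: S_2/S_1 = 4·4 = 16 ≡ 5 = α_err ✓ (single-error assumption holds).
Step 4: error magnitude e = S_0/v_2 = S_0·∏_{j≠2}(α_2 − α_j) = 5·2 = 10 ≡ 10 (mod 11).
Step 5: correct position 2: c_2 = r_2 − e = 0 − 10 ≡ 1 (mod 11). Hence c = [2, 1, 7, 3, 9].
  Check: interpolating c through the α_i gives m(x) = 8 + 3·x (degree < 2) with m(α_i) = c_i for every i, so c is indeed a codeword.


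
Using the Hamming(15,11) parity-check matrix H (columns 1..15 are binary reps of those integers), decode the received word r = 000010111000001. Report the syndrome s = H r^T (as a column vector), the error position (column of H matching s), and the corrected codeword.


s = (1, 1, 0, 0)^T, error position = 12, corrected codeword c = 000010111001001

Compute s = H r^T mod 2 one row at a time:
  s_1 = 1 + 1 + 0 + 0 + 0 + 0 + 0 + 1 = 3 ≡ 1 (mod 2).
  s_2 = 0 + 1 + 0 + 1 + 0 + 0 + 0 + 1 = 3 ≡ 1 (mod 2).
  s_3 = 0 + 0 + 0 + 1 + 0 + 0 + 0 + 1 = 2 ≡ 0 (mod 2).
  s_4 = 0 + 0 + 1 + 1 + 1 + 0 + 0 + 1 = 4 ≡ 0 (mod 2).
s = (1, 1, 0, 0)^T — this equals column 12 of H (binary 1100), so error is at position 12.
Correct: flip bit 12 of r = 000010111000001 to get c = 000010111001001.


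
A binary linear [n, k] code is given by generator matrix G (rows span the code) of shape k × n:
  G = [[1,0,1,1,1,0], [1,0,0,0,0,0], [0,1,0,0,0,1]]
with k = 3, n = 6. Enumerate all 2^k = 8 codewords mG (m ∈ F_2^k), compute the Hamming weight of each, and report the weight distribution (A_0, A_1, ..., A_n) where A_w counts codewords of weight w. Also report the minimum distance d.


Weight distribution: A_0 = 1, A_1 = 1, A_2 = 1, A_3 = 2, A_4 = 1, A_5 = 1, A_6 = 1. Minimum distance d = 1.

Enumerate all 2^3 = 8 messages m ∈ F_2^3.
For each, compute codeword c = mG in F_2^6, then tally its weight.
  m = 000 → c = 000000, weight = 0.
  m = 100 → c = 101110, weight = 4.
  m = 010 → c = 100000, weight = 1.
  m = 110 → c = 001110, weight = 3.
  m = 001 → c = 010001, weight = 2.
  m = 101 → c = 111111, weight = 6.
  m = 011 → c = 110001, weight = 3.
  m = 111 → c = 011111, weight = 5.
Tally weights:
  weight 0: 1 codewords.
  weight 1: 1 codewords.
  weight 2: 1 codewords.
  weight 3: 2 codewords.
  weight 4: 1 codewords.
  weight 5: 1 codewords.
  weight 6: 1 codewords.
Minimum distance d = smallest w > 0 with A_w > 0 = 1.
Sanity: Σ A_w = 8 = 2^3 = 8 ✓.


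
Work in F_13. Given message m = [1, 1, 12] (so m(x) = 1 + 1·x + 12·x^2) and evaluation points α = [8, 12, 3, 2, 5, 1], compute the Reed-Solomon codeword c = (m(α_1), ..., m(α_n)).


c = [10, 12, 8, 12, 7, 1]

Message polynomial: m(x) = 1 + 1·x + 12·x^2 (mod 13).
For each evaluation point α_i, compute m(α_i) mod 13:
  α_1 = 8: Horner steps 12 → 6 → 10, so m(8) = 10.
  α_2 = 12: Horner steps 12 → 2 → 12, so m(12) = 12.
  α_3 = 3: Horner steps 12 → 11 → 8, so m(3) = 8.
  α_4 = 2: Horner steps 12 → 12 → 12, so m(2) = 12.
  α_5 = 5: Horner steps 12 → 9 → 7, so m(5) = 7.
  α_6 = 1: Horner steps 12 → 0 → 1, so m(1) = 1.
Codeword c = [10, 12, 8, 12, 7, 1] ∈ F_13^6.


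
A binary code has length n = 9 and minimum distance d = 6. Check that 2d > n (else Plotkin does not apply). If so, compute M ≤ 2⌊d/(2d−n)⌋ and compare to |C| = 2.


Plotkin bound M ≤ 4; given |C| = 2 ≤ bound (satisfied).

Check applicability: 2d = 12, n = 9.
2d − n = 3 > 0, so Plotkin applies.
Compute d/(2d−n) = 6/3 ≈ 2.0000.
⌊d/(2d−n)⌋ = 2.
Plotkin bound: M ≤ 2·2 = 4.
Given |C| = 2, check: satisfied.
This |C| is below the Plotkin bound.
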